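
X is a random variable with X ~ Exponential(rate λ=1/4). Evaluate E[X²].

Using the identity E[X²] = Var(X) + (E[X])²:
E[X] = 4
Var(X) = 16
E[X²] = 16 + (4)²
= 32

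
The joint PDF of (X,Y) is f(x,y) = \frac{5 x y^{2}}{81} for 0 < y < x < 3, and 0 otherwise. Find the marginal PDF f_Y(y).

f_Y(y) = ∫_y^3 \frac{5 x y^{2}}{81} dx = \frac{5 y^{2} \left(9 - y^{2}\right)}{162}
for 0 < y < 3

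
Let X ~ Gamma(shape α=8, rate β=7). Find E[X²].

Using the identity E[X²] = Var(X) + (E[X])²:
E[X] = \frac{8}{7}
Var(X) = \frac{8}{49}
E[X²] = \frac{8}{49} + (\frac{8}{7})²
= \frac{72}{49}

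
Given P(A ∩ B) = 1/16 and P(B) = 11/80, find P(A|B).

P(A|B) = P(A ∩ B) / P(B)
= (1/16) / (11/80)
= 5/11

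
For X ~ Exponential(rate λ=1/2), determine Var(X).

For X ~ Exponential(rate λ=1/2):
Var(X) = 4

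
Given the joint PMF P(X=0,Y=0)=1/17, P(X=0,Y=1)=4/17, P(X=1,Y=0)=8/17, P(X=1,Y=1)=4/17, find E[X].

First find marginal of X:
P(X=0) = 5/17
P(X=1) = 12/17
E[X] = 0 × 5/17 + 1 × 12/17 = 12/17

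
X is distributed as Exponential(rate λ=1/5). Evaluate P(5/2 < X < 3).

P(5/2 < X < 3) = ∫_{5/2}^{3} f(x) dx
where f(x) = \frac{e^{- \frac{x}{5}}}{5}
= - \frac{1}{e^{\frac{3}{5}}} + e^{- \frac{1}{2}}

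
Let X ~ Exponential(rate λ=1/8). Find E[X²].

Using the identity E[X²] = Var(X) + (E[X])²:
E[X] = 8
Var(X) = 64
E[X²] = 64 + (8)²
= 128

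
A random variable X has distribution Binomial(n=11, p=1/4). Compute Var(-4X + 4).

For X ~ Binomial(n=11, p=1/4):
Var(X) = \frac{33}{16}
Var(-4X + 4) = (-4)² × Var(X) = 16 × \frac{33}{16} = 33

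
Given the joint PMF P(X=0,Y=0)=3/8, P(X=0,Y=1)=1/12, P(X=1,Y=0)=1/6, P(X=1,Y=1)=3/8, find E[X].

First find marginal of X:
P(X=0) = 11/24
P(X=1) = 13/24
E[X] = 0 × 11/24 + 1 × 13/24 = 13/24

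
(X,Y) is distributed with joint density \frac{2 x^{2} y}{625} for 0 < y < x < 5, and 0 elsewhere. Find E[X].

f_X(x) = ∫_0^x \frac{2 x^{2} y}{625} dy = \frac{x^{4}}{625}
E[X] = ∫_0^5 x × (\frac{x^{4}}{625}) dx = \frac{25}{6}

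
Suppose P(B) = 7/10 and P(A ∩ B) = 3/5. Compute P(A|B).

P(A|B) = P(A ∩ B) / P(B)
= (3/5) / (7/10)
= 6/7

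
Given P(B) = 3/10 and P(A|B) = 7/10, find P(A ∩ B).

By definition, P(A|B) = P(A ∩ B) / P(B)
So P(A ∩ B) = P(A|B) × P(B)
= 7/10 × 3/10
= 21/100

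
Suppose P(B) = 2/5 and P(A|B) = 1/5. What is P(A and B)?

By definition, P(A|B) = P(A ∩ B) / P(B)
So P(A ∩ B) = P(A|B) × P(B)
= 1/5 × 2/5
= 2/25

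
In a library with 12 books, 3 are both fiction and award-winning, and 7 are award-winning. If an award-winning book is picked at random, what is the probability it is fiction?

P(A ∩ B) = 3/12 = 1/4
P(B) = 7/12
P(A|B) = P(A ∩ B) / P(B) = (1/4) / (7/12) = 3/7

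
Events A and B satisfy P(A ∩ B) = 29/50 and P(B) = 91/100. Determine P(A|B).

P(A|B) = P(A ∩ B) / P(B)
= (29/50) / (91/100)
= 58/91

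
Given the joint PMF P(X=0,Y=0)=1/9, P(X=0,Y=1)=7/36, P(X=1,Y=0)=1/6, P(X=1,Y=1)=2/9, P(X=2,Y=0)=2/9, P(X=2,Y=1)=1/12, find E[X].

First find marginal of X:
P(X=0) = 11/36
P(X=1) = 7/18
P(X=2) = 11/36
E[X] = 0 × 11/36 + 1 × 7/18 + 2 × 11/36 = 1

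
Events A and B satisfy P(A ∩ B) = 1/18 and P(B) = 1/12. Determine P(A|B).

P(A|B) = P(A ∩ B) / P(B)
= (1/18) / (1/12)
= 2/3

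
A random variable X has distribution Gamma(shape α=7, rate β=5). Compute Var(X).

For X ~ Gamma(shape α=7, rate β=5):
Var(X) = \frac{7}{25}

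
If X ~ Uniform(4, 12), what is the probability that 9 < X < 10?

P(9 < X < 10) = ∫_{9}^{10} f(x) dx
where f(x) = \frac{1}{8}
= \frac{1}{8}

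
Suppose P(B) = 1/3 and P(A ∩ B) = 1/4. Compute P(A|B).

P(A|B) = P(A ∩ B) / P(B)
= (1/4) / (1/3)
= 3/4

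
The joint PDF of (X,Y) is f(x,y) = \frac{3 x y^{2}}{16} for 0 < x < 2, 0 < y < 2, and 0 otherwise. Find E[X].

f_X(x) = ∫_0^2 \frac{3 x y^{2}}{16} dy = \frac{x}{2}
E[X] = ∫_0^2 x × (\frac{x}{2}) dx = \frac{4}{3}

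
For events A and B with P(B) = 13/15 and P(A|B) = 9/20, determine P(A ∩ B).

By definition, P(A|B) = P(A ∩ B) / P(B)
So P(A ∩ B) = P(A|B) × P(B)
= 9/20 × 13/15
= 39/100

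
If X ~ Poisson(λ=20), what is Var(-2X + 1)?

For X ~ Poisson(λ=20):
Var(X) = 20
Var(-2X + 1) = (-2)² × Var(X) = 4 × 20 = 80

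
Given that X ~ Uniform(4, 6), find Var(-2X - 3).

For X ~ Uniform(4, 6):
Var(X) = \frac{1}{3}
Var(-2X - 3) = (-2)² × Var(X) = 4 × \frac{1}{3} = \frac{4}{3}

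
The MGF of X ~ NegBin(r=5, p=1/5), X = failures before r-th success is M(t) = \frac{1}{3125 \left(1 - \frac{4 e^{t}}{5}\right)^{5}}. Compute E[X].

To find E[X], compute M^(1)(0):
M^(1)(t) = \frac{4 e^{t}}{3125 \left(1 - \frac{4 e^{t}}{5}\right)^{6}}
M^(1)(0) = 20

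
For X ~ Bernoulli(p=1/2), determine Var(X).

For X ~ Bernoulli(p=1/2):
Var(X) = \frac{1}{4}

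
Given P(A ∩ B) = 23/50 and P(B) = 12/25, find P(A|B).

P(A|B) = P(A ∩ B) / P(B)
= (23/50) / (12/25)
= 23/24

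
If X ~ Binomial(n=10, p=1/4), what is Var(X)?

For X ~ Binomial(n=10, p=1/4):
Var(X) = \frac{15}{8}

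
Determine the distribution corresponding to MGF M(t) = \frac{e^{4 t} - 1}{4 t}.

The MGF M(t) = \frac{e^{4 t} - 1}{4 t} is the standard form for the Uniform distribution.
Comparing with the known MGF formula identifies: Uniform(0, 4)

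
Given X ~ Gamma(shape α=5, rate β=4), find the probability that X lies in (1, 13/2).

P(1 < X < 13/2) = ∫_{1}^{13/2} f(x) dx
where f(x) = \frac{128 x^{4} e^{- 4 x}}{3}
= \frac{-67005 + 103 e^{22}}{3 e^{26}}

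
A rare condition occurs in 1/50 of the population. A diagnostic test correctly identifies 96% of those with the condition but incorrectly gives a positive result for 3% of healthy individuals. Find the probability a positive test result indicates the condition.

Let D = the rare event, + = positive/flagged.
P(D) = 1/50
P(+|D) = 96/100 = 24/25
P(+|D') = 3/100
P(+) = P(+|D)P(D) + P(+|D')P(D')
     = \frac{24}{25} × \frac{1}{50} + \frac{3}{100} × \frac{49}{50}
     = \frac{243}{5000}
P(D|+) = P(+|D)P(D)/P(+) = \frac{32}{81}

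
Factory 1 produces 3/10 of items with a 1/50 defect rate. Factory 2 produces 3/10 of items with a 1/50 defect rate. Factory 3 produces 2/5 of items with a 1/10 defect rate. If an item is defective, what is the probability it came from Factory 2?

Using Bayes' theorem:
P(F1) = 3/10, P(D|F1) = 1/50
P(F2) = 3/10, P(D|F2) = 1/50
P(F3) = 2/5, P(D|F3) = 1/10
P(D) = P(D|F1)P(F1) + P(D|F2)P(F2) + P(D|F3)P(F3)
     = \frac{13}{250}
P(F2|D) = P(D|F2)P(F2) / P(D)
= \frac{3}{26}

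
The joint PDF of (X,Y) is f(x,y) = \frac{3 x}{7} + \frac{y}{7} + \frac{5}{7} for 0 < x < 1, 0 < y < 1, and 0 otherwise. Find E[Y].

E[Y] = ∫_0^1 ∫_0^1 y × f(x,y) dx dy
= \frac{43}{84}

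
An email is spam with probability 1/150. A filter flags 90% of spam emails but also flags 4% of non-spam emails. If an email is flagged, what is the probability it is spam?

Let D = the rare event, + = positive/flagged.
P(D) = 1/150
P(+|D) = 90/100 = 9/10
P(+|D') = 4/100 = 1/25
P(+) = P(+|D)P(D) + P(+|D')P(D')
     = \frac{9}{10} × \frac{1}{150} + \frac{1}{25} × \frac{149}{150}
     = \frac{343}{7500}
P(D|+) = P(+|D)P(D)/P(+) = \frac{45}{343}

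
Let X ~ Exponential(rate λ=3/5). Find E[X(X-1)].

E[X(X-1)] = E[X² - X] = E[X²] - E[X]
E[X] = \frac{5}{3}
E[X²] = Var(X) + (E[X])² = \frac{25}{9} + (\frac{5}{3})² = \frac{50}{9}
E[X(X-1)] = \frac{50}{9} - \frac{5}{3} = \frac{35}{9}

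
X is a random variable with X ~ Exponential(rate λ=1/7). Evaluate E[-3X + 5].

For X ~ Exponential(rate λ=1/7):
E[X] = 7
E[-3X + 5] = -3 × E[X] + 5 = -16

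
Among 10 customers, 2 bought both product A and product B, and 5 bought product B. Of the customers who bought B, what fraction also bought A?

P(A ∩ B) = 2/10 = 1/5
P(B) = 5/10 = 1/2
P(A|B) = P(A ∩ B) / P(B) = (1/5) / (1/2) = 2/5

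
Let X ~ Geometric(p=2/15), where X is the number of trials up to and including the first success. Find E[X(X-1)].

E[X(X-1)] = E[X² - X] = E[X²] - E[X]
E[X] = \frac{15}{2}
E[X²] = Var(X) + (E[X])² = \frac{195}{4} + (\frac{15}{2})² = 105
E[X(X-1)] = 105 - \frac{15}{2} = \frac{195}{2}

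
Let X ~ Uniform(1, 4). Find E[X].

For X ~ Uniform(1, 4), the expected value is:
E[X] = \frac{5}{2}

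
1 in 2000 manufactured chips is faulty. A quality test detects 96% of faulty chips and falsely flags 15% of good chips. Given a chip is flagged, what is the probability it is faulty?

Let D = the rare event, + = positive/flagged.
P(D) = 1/2000
P(+|D) = 96/100 = 24/25
P(+|D') = 15/100 = 3/20
P(+) = P(+|D)P(D) + P(+|D')P(D')
     = \frac{24}{25} × \frac{1}{2000} + \frac{3}{20} × \frac{1999}{2000}
     = \frac{30081}{200000}
P(D|+) = P(+|D)P(D)/P(+) = \frac{32}{10027}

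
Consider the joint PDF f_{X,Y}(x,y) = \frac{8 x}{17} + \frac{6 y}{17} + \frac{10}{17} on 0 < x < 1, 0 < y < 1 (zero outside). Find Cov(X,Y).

E[XY] = ∫∫ xy × f(x,y) dx dy = \frac{29}{102}
E[X] = \frac{55}{102}
E[Y] = \frac{9}{17}
Cov(X,Y) = E[XY] - E[X]E[Y] = - \frac{1}{867}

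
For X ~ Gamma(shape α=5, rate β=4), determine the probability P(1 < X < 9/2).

P(1 < X < 9/2) = ∫_{1}^{9/2} f(x) dx
where f(x) = \frac{128 x^{4} e^{- 4 x}}{3}
= \frac{-16581 + 103 e^{14}}{3 e^{18}}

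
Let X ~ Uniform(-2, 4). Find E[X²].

Using the identity E[X²] = Var(X) + (E[X])²:
E[X] = 1
Var(X) = 3
E[X²] = 3 + (1)²
= 4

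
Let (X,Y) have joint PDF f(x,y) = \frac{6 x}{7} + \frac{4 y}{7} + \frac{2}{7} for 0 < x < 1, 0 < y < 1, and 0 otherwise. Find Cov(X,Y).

E[XY] = ∫∫ xy × f(x,y) dx dy = \frac{13}{42}
E[X] = \frac{4}{7}
E[Y] = \frac{23}{42}
Cov(X,Y) = E[XY] - E[X]E[Y] = - \frac{1}{294}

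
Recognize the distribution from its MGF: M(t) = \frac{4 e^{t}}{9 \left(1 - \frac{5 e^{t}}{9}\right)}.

The MGF M(t) = \frac{4 e^{t}}{9 \left(1 - \frac{5 e^{t}}{9}\right)} is the standard form for the Geometric distribution.
Comparing with the known MGF formula identifies: Geometric(p=4/9), X = trial number of first success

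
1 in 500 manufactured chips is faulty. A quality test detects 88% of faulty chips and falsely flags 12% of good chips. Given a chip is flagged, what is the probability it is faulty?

Let D = the rare event, + = positive/flagged.
P(D) = 1/500
P(+|D) = 88/100 = 22/25
P(+|D') = 12/100 = 3/25
P(+) = P(+|D)P(D) + P(+|D')P(D')
     = \frac{22}{25} × \frac{1}{500} + \frac{3}{25} × \frac{499}{500}
     = \frac{1519}{12500}
P(D|+) = P(+|D)P(D)/P(+) = \frac{22}{1519}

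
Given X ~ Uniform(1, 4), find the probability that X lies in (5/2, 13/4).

P(5/2 < X < 13/4) = ∫_{5/2}^{13/4} f(x) dx
where f(x) = \frac{1}{3}
= \frac{1}{4}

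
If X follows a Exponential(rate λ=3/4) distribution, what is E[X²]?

Using the identity E[X²] = Var(X) + (E[X])²:
E[X] = \frac{4}{3}
Var(X) = \frac{16}{9}
E[X²] = \frac{16}{9} + (\frac{4}{3})²
= \frac{32}{9}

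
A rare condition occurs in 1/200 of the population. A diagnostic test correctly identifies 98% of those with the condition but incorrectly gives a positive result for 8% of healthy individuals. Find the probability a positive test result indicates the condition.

Let D = the rare event, + = positive/flagged.
P(D) = 1/200
P(+|D) = 98/100 = 49/50
P(+|D') = 8/100 = 2/25
P(+) = P(+|D)P(D) + P(+|D')P(D')
     = \frac{49}{50} × \frac{1}{200} + \frac{2}{25} × \frac{199}{200}
     = \frac{169}{2000}
P(D|+) = P(+|D)P(D)/P(+) = \frac{49}{845}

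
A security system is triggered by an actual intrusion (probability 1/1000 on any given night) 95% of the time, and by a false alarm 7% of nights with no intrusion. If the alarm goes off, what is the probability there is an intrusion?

Let D = the rare event, + = positive/flagged.
P(D) = 1/1000
P(+|D) = 95/100 = 19/20
P(+|D') = 7/100
P(+) = P(+|D)P(D) + P(+|D')P(D')
     = \frac{19}{20} × \frac{1}{1000} + \frac{7}{100} × \frac{999}{1000}
     = \frac{443}{6250}
P(D|+) = P(+|D)P(D)/P(+) = \frac{95}{7088}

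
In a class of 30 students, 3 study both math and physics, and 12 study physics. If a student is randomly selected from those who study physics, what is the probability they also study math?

P(A ∩ B) = 3/30 = 1/10
P(B) = 12/30 = 2/5
P(A|B) = P(A ∩ B) / P(B) = (1/10) / (2/5) = 1/4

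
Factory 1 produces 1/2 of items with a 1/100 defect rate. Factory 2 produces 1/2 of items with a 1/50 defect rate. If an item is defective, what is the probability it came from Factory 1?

Using Bayes' theorem:
P(F1) = 1/2, P(D|F1) = 1/100
P(F2) = 1/2, P(D|F2) = 1/50
P(D) = P(D|F1)P(F1) + P(D|F2)P(F2)
     = \frac{3}{200}
P(F1|D) = P(D|F1)P(F1) / P(D)
= \frac{1}{3}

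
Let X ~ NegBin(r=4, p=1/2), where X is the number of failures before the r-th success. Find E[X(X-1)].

E[X(X-1)] = E[X² - X] = E[X²] - E[X]
E[X] = 4
E[X²] = Var(X) + (E[X])² = 8 + (4)² = 24
E[X(X-1)] = 24 - 4 = 20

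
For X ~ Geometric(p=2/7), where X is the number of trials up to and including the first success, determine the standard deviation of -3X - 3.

For X ~ Geometric(p=2/7), where X is the number of trials up to and including the first success:
Var(X) = \frac{35}{4}
SD(X) = √(Var(X)) = √(\frac{35}{4}) = \frac{\sqrt{35}}{2}
SD(-3X - 3) = |-3| × SD(X) = 3 × \frac{\sqrt{35}}{2} = \frac{3 \sqrt{35}}{2}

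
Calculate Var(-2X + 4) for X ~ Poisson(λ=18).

For X ~ Poisson(λ=18):
Var(X) = 18
Var(-2X + 4) = (-2)² × Var(X) = 4 × 18 = 72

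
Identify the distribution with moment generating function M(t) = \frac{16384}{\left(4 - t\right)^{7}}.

The MGF M(t) = \frac{16384}{\left(4 - t\right)^{7}} is the standard form for the Gamma distribution.
Comparing with the known MGF formula identifies: Gamma(shape α=7, rate β=4)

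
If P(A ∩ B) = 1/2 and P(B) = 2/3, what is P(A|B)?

P(A|B) = P(A ∩ B) / P(B)
= (1/2) / (2/3)
= 3/4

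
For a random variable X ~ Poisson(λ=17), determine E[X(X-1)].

E[X(X-1)] = E[X² - X] = E[X²] - E[X]
E[X] = 17
E[X²] = Var(X) + (E[X])² = 17 + (17)² = 306
E[X(X-1)] = 306 - 17 = 289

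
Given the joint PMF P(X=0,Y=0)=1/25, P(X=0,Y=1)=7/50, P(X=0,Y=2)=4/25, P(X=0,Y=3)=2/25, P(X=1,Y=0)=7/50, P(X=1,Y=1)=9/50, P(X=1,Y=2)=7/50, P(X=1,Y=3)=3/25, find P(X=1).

P(X=1) = P(X=1,Y=0) + P(X=1,Y=1) + P(X=1,Y=2) + P(X=1,Y=3)
= 7/50 + 9/50 + 7/50 + 3/25
= 29/50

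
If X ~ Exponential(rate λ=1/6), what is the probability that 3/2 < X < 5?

P(3/2 < X < 5) = ∫_{3/2}^{5} f(x) dx
where f(x) = \frac{e^{- \frac{x}{6}}}{6}
= - \frac{1}{e^{\frac{5}{6}}} + e^{- \frac{1}{4}}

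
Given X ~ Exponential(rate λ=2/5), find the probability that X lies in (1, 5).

P(1 < X < 5) = ∫_{1}^{5} f(x) dx
where f(x) = \frac{2 e^{- \frac{2 x}{5}}}{5}
= - \frac{1}{e^{2}} + e^{- \frac{2}{5}}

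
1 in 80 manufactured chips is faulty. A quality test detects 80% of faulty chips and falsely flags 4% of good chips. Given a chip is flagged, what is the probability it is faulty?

Let D = the rare event, + = positive/flagged.
P(D) = 1/80
P(+|D) = 80/100 = 4/5
P(+|D') = 4/100 = 1/25
P(+) = P(+|D)P(D) + P(+|D')P(D')
     = \frac{4}{5} × \frac{1}{80} + \frac{1}{25} × \frac{79}{80}
     = \frac{99}{2000}
P(D|+) = P(+|D)P(D)/P(+) = \frac{20}{99}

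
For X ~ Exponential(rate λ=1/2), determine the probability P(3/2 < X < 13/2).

P(3/2 < X < 13/2) = ∫_{3/2}^{13/2} f(x) dx
where f(x) = \frac{e^{- \frac{x}{2}}}{2}
= - \frac{1 - e^{\frac{5}{2}}}{e^{\frac{13}{4}}}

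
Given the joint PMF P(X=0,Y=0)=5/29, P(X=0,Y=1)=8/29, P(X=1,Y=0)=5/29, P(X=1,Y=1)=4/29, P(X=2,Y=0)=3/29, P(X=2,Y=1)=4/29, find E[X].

First find marginal of X:
P(X=0) = 13/29
P(X=1) = 9/29
P(X=2) = 7/29
E[X] = 0 × 13/29 + 1 × 9/29 + 2 × 7/29 = 23/29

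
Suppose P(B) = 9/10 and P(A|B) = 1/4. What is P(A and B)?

By definition, P(A|B) = P(A ∩ B) / P(B)
So P(A ∩ B) = P(A|B) × P(B)
= 1/4 × 9/10
= 9/40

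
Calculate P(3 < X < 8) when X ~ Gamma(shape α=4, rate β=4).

P(3 < X < 8) = ∫_{3}^{8} f(x) dx
where f(x) = \frac{128 x^{3} e^{- 4 x}}{3}
= \frac{-18019 + 1119 e^{20}}{3 e^{32}}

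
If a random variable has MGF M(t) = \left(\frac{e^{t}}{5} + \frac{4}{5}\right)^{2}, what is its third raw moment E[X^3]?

To find E[X^3], compute M^(3)(0):
M^(1)(t) = \frac{2 \left(\frac{e^{t}}{5} + \frac{4}{5}\right) e^{t}}{5}
M^(2)(t) = \frac{2 \left(\frac{e^{t}}{5} + \frac{4}{5}\right) e^{t}}{5} + \frac{2 e^{2 t}}{25}
M^(3)(t) = \frac{2 \left(\frac{e^{t}}{5} + \frac{4}{5}\right) e^{t}}{5} + \frac{6 e^{2 t}}{25}
M^(3)(0) = \frac{16}{25}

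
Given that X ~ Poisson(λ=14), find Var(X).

For X ~ Poisson(λ=14):
Var(X) = 14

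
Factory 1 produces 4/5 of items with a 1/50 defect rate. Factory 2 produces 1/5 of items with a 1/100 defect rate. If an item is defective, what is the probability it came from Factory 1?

Using Bayes' theorem:
P(F1) = 4/5, P(D|F1) = 1/50
P(F2) = 1/5, P(D|F2) = 1/100
P(D) = P(D|F1)P(F1) + P(D|F2)P(F2)
     = \frac{9}{500}
P(F1|D) = P(D|F1)P(F1) / P(D)
= \frac{8}{9}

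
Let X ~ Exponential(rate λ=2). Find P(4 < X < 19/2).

P(4 < X < 19/2) = ∫_{4}^{19/2} f(x) dx
where f(x) = 2 e^{- 2 x}
= - \frac{1 - e^{11}}{e^{19}}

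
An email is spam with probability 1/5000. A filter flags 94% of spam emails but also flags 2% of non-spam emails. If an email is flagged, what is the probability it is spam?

Let D = the rare event, + = positive/flagged.
P(D) = 1/5000
P(+|D) = 94/100 = 47/50
P(+|D') = 2/100 = 1/50
P(+) = P(+|D)P(D) + P(+|D')P(D')
     = \frac{47}{50} × \frac{1}{5000} + \frac{1}{50} × \frac{4999}{5000}
     = \frac{2523}{125000}
P(D|+) = P(+|D)P(D)/P(+) = \frac{47}{5046}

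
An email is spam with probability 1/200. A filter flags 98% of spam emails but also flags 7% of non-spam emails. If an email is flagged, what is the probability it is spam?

Let D = the rare event, + = positive/flagged.
P(D) = 1/200
P(+|D) = 98/100 = 49/50
P(+|D') = 7/100
P(+) = P(+|D)P(D) + P(+|D')P(D')
     = \frac{49}{50} × \frac{1}{200} + \frac{7}{100} × \frac{199}{200}
     = \frac{1491}{20000}
P(D|+) = P(+|D)P(D)/P(+) = \frac{14}{213}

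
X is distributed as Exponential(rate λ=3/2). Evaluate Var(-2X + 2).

For X ~ Exponential(rate λ=3/2):
Var(X) = \frac{4}{9}
Var(-2X + 2) = (-2)² × Var(X) = 4 × \frac{4}{9} = \frac{16}{9}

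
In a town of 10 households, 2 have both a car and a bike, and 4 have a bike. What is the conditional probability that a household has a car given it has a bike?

P(A ∩ B) = 2/10 = 1/5
P(B) = 4/10 = 2/5
P(A|B) = P(A ∩ B) / P(B) = (1/5) / (2/5) = 1/2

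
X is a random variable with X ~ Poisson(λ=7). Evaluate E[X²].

Using the identity E[X²] = Var(X) + (E[X])²:
E[X] = 7
Var(X) = 7
E[X²] = 7 + (7)²
= 56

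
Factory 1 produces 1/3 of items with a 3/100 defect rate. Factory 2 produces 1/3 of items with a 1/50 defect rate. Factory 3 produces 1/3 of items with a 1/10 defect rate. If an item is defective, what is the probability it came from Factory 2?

Using Bayes' theorem:
P(F1) = 1/3, P(D|F1) = 3/100
P(F2) = 1/3, P(D|F2) = 1/50
P(F3) = 1/3, P(D|F3) = 1/10
P(D) = P(D|F1)P(F1) + P(D|F2)P(F2) + P(D|F3)P(F3)
     = \frac{1}{20}
P(F2|D) = P(D|F2)P(F2) / P(D)
= \frac{2}{15}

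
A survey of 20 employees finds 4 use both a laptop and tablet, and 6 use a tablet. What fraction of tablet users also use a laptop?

P(A ∩ B) = 4/20 = 1/5
P(B) = 6/20 = 3/10
P(A|B) = P(A ∩ B) / P(B) = (1/5) / (3/10) = 2/3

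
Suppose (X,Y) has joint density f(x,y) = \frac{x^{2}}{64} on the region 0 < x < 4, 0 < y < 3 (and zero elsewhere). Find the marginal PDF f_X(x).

f_X(x) = ∫_0^3 f(x,y) dy
= ∫_0^3 \frac{x^{2}}{64} dy
= \frac{3 x^{2}}{64} for 0 < x < 4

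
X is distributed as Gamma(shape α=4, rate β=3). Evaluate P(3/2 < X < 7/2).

P(3/2 < X < 7/2) = ∫_{3/2}^{7/2} f(x) dx
where f(x) = \frac{27 x^{3} e^{- 3 x}}{2}
= \frac{-4153 + 493 e^{6}}{16 e^{\frac{21}{2}}}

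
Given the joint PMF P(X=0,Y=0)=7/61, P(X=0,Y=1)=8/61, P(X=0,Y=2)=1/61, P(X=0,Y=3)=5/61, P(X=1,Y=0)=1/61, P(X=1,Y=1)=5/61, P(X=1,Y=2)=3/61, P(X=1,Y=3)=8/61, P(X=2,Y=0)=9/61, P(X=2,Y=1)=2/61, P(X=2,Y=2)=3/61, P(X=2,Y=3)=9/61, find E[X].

First find marginal of X:
P(X=0) = 21/61
P(X=1) = 17/61
P(X=2) = 23/61
E[X] = 0 × 21/61 + 1 × 17/61 + 2 × 23/61 = 63/61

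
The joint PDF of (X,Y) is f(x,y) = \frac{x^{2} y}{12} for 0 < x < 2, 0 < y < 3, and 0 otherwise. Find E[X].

f_X(x) = ∫_0^3 \frac{x^{2} y}{12} dy = \frac{3 x^{2}}{8}
E[X] = ∫_0^2 x × (\frac{3 x^{2}}{8}) dx = \frac{3}{2}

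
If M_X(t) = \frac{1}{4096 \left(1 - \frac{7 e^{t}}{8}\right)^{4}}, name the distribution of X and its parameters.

The MGF M(t) = \frac{1}{4096 \left(1 - \frac{7 e^{t}}{8}\right)^{4}} is the standard form for the NegativeBinomial distribution.
Comparing with the known MGF formula identifies: NegBin(r=4, p=1/8), X = failures before r-th success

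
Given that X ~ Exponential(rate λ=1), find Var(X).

For X ~ Exponential(rate λ=1):
Var(X) = 1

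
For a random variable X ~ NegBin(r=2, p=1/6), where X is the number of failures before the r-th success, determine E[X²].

Using the identity E[X²] = Var(X) + (E[X])²:
E[X] = 10
Var(X) = 60
E[X²] = 60 + (10)²
= 160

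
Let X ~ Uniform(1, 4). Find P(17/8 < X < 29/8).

P(17/8 < X < 29/8) = ∫_{17/8}^{29/8} f(x) dx
where f(x) = \frac{1}{3}
= \frac{1}{2}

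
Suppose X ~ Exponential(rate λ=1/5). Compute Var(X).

For X ~ Exponential(rate λ=1/5):
Var(X) = 25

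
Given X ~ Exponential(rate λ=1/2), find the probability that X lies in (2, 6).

P(2 < X < 6) = ∫_{2}^{6} f(x) dx
where f(x) = \frac{e^{- \frac{x}{2}}}{2}
= - \frac{1 - e^{2}}{e^{3}}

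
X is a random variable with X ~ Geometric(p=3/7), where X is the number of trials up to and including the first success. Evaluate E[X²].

Using the identity E[X²] = Var(X) + (E[X])²:
E[X] = \frac{7}{3}
Var(X) = \frac{28}{9}
E[X²] = \frac{28}{9} + (\frac{7}{3})²
= \frac{77}{9}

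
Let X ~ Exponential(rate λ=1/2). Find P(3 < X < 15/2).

P(3 < X < 15/2) = ∫_{3}^{15/2} f(x) dx
where f(x) = \frac{e^{- \frac{x}{2}}}{2}
= - \frac{1}{e^{\frac{15}{4}}} + e^{- \frac{3}{2}}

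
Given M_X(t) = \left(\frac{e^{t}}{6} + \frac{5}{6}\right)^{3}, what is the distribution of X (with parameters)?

The MGF M(t) = \left(\frac{e^{t}}{6} + \frac{5}{6}\right)^{3} is the standard form for the Binomial distribution.
Comparing with the known MGF formula identifies: Binomial(n=3, p=1/6)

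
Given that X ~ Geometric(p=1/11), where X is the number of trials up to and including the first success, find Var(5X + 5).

For X ~ Geometric(p=1/11), where X is the number of trials up to and including the first success:
Var(X) = 110
Var(5X + 5) = (5)² × Var(X) = 25 × 110 = 2750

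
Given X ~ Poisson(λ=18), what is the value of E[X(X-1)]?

E[X(X-1)] = E[X² - X] = E[X²] - E[X]
E[X] = 18
E[X²] = Var(X) + (E[X])² = 18 + (18)² = 342
E[X(X-1)] = 342 - 18 = 324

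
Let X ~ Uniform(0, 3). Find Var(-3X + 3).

For X ~ Uniform(0, 3):
Var(X) = \frac{3}{4}
Var(-3X + 3) = (-3)² × Var(X) = 9 × \frac{3}{4} = \frac{27}{4}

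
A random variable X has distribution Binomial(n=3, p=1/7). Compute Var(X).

For X ~ Binomial(n=3, p=1/7):
Var(X) = \frac{18}{49}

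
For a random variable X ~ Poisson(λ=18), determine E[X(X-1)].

E[X(X-1)] = E[X² - X] = E[X²] - E[X]
E[X] = 18
E[X²] = Var(X) + (E[X])² = 18 + (18)² = 342
E[X(X-1)] = 342 - 18 = 324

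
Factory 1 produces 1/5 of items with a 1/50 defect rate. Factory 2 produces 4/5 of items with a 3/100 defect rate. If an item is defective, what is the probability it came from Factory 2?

Using Bayes' theorem:
P(F1) = 1/5, P(D|F1) = 1/50
P(F2) = 4/5, P(D|F2) = 3/100
P(D) = P(D|F1)P(F1) + P(D|F2)P(F2)
     = \frac{7}{250}
P(F2|D) = P(D|F2)P(F2) / P(D)
= \frac{6}{7}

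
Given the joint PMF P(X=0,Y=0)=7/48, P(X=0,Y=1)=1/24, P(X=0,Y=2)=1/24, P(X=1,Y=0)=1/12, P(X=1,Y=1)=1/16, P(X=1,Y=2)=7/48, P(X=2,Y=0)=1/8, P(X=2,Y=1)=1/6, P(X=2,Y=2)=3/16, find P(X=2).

P(X=2) = P(X=2,Y=0) + P(X=2,Y=1) + P(X=2,Y=2)
= 1/8 + 1/6 + 3/16
= 23/48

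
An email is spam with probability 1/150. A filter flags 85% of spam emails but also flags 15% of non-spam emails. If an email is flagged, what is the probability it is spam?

Let D = the rare event, + = positive/flagged.
P(D) = 1/150
P(+|D) = 85/100 = 17/20
P(+|D') = 15/100 = 3/20
P(+) = P(+|D)P(D) + P(+|D')P(D')
     = \frac{17}{20} × \frac{1}{150} + \frac{3}{20} × \frac{149}{150}
     = \frac{58}{375}
P(D|+) = P(+|D)P(D)/P(+) = \frac{17}{464}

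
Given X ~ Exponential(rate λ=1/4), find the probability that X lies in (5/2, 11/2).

P(5/2 < X < 11/2) = ∫_{5/2}^{11/2} f(x) dx
where f(x) = \frac{e^{- \frac{x}{4}}}{4}
= - \frac{1 - e^{\frac{3}{4}}}{e^{\frac{11}{8}}}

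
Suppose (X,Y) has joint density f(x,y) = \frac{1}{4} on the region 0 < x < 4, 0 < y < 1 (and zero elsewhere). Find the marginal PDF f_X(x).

f_X(x) = ∫_0^1 f(x,y) dy
= ∫_0^1 \frac{1}{4} dy
= \frac{1}{4} for 0 < x < 4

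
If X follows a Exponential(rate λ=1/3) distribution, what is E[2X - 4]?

For X ~ Exponential(rate λ=1/3):
E[X] = 3
E[2X - 4] = 2 × E[X] - 4 = 2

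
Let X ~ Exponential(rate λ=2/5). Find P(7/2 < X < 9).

P(7/2 < X < 9) = ∫_{7/2}^{9} f(x) dx
where f(x) = \frac{2 e^{- \frac{2 x}{5}}}{5}
= - \frac{1 - e^{\frac{11}{5}}}{e^{\frac{18}{5}}}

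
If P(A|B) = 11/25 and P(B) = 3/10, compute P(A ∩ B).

By definition, P(A|B) = P(A ∩ B) / P(B)
So P(A ∩ B) = P(A|B) × P(B)
= 11/25 × 3/10
= 33/250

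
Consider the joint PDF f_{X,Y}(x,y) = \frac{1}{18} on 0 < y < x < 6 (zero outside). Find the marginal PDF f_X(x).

f_X(x) = ∫_0^x \frac{1}{18} dy = \frac{x}{18}
for 0 < x < 6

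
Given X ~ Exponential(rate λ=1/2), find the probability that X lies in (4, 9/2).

P(4 < X < 9/2) = ∫_{4}^{9/2} f(x) dx
where f(x) = \frac{e^{- \frac{x}{2}}}{2}
= - \frac{1}{e^{\frac{9}{4}}} + e^{-2}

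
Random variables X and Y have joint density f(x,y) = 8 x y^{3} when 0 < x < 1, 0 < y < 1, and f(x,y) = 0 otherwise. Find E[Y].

E[Y] = ∫_0^1 ∫_0^1 y × f(x,y) dx dy
= \frac{4}{5}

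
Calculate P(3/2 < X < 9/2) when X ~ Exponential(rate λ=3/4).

P(3/2 < X < 9/2) = ∫_{3/2}^{9/2} f(x) dx
where f(x) = \frac{3 e^{- \frac{3 x}{4}}}{4}
= - \frac{1 - e^{\frac{9}{4}}}{e^{\frac{27}{8}}}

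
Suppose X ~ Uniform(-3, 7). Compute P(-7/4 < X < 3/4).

P(-7/4 < X < 3/4) = ∫_{-7/4}^{3/4} f(x) dx
where f(x) = \frac{1}{10}
= \frac{1}{4}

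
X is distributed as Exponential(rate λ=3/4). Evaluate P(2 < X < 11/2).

P(2 < X < 11/2) = ∫_{2}^{11/2} f(x) dx
where f(x) = \frac{3 e^{- \frac{3 x}{4}}}{4}
= - \frac{1}{e^{\frac{33}{8}}} + e^{- \frac{3}{2}}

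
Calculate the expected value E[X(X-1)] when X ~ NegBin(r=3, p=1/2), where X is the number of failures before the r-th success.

E[X(X-1)] = E[X² - X] = E[X²] - E[X]
E[X] = 3
E[X²] = Var(X) + (E[X])² = 6 + (3)² = 15
E[X(X-1)] = 15 - 3 = 12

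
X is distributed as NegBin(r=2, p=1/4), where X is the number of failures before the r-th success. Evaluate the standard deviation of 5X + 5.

For X ~ NegBin(r=2, p=1/4), where X is the number of failures before the r-th success:
Var(X) = 24
SD(X) = √(Var(X)) = √(24) = 2 \sqrt{6}
SD(5X + 5) = |5| × SD(X) = 5 × 2 \sqrt{6} = 10 \sqrt{6}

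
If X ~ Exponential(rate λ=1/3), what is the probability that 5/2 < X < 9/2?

P(5/2 < X < 9/2) = ∫_{5/2}^{9/2} f(x) dx
where f(x) = \frac{e^{- \frac{x}{3}}}{3}
= - \frac{1}{e^{\frac{3}{2}}} + e^{- \frac{5}{6}}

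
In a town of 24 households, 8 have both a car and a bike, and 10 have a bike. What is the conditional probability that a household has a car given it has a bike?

P(A ∩ B) = 8/24 = 1/3
P(B) = 10/24 = 5/12
P(A|B) = P(A ∩ B) / P(B) = (1/3) / (5/12) = 4/5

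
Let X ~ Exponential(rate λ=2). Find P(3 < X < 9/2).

P(3 < X < 9/2) = ∫_{3}^{9/2} f(x) dx
where f(x) = 2 e^{- 2 x}
= - \frac{1 - e^{3}}{e^{9}}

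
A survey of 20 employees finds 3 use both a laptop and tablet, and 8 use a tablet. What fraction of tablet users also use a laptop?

P(A ∩ B) = 3/20
P(B) = 8/20 = 2/5
P(A|B) = P(A ∩ B) / P(B) = (3/20) / (2/5) = 3/8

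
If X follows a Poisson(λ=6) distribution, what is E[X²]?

Using the identity E[X²] = Var(X) + (E[X])²:
E[X] = 6
Var(X) = 6
E[X²] = 6 + (6)²
= 42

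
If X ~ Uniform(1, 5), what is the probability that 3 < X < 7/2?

P(3 < X < 7/2) = ∫_{3}^{7/2} f(x) dx
where f(x) = \frac{1}{4}
= \frac{1}{8}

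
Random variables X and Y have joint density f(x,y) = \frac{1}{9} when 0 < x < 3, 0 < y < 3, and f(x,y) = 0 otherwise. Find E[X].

f_X(x) = ∫_0^3 \frac{1}{9} dy = \frac{1}{3}
E[X] = ∫_0^3 x × (\frac{1}{3}) dx = \frac{3}{2}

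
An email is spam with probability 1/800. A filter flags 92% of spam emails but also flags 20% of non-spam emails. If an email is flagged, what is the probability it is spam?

Let D = the rare event, + = positive/flagged.
P(D) = 1/800
P(+|D) = 92/100 = 23/25
P(+|D') = 20/100 = 1/5
P(+) = P(+|D)P(D) + P(+|D')P(D')
     = \frac{23}{25} × \frac{1}{800} + \frac{1}{5} × \frac{799}{800}
     = \frac{2009}{10000}
P(D|+) = P(+|D)P(D)/P(+) = \frac{23}{4018}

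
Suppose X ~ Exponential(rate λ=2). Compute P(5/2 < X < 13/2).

P(5/2 < X < 13/2) = ∫_{5/2}^{13/2} f(x) dx
where f(x) = 2 e^{- 2 x}
= - \frac{1 - e^{8}}{e^{13}}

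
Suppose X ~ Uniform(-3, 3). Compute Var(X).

For X ~ Uniform(-3, 3):
Var(X) = 3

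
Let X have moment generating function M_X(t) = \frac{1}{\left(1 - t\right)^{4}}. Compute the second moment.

To find E[X^2], compute M^(2)(0):
M^(1)(t) = \frac{4}{\left(1 - t\right)^{5}}
M^(2)(t) = \frac{20}{\left(1 - t\right)^{6}}
M^(2)(0) = 20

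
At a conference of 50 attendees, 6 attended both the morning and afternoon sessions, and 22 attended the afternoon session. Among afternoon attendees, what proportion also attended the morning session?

P(A ∩ B) = 6/50 = 3/25
P(B) = 22/50 = 11/25
P(A|B) = P(A ∩ B) / P(B) = (3/25) / (11/25) = 3/11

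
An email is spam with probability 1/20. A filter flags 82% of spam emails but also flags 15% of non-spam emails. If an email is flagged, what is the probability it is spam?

Let D = the rare event, + = positive/flagged.
P(D) = 1/20
P(+|D) = 82/100 = 41/50
P(+|D') = 15/100 = 3/20
P(+) = P(+|D)P(D) + P(+|D')P(D')
     = \frac{41}{50} × \frac{1}{20} + \frac{3}{20} × \frac{19}{20}
     = \frac{367}{2000}
P(D|+) = P(+|D)P(D)/P(+) = \frac{82}{367}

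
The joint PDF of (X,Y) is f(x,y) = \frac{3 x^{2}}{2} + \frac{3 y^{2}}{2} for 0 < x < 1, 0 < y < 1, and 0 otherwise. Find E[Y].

E[Y] = ∫_0^1 ∫_0^1 y × f(x,y) dx dy
= \frac{5}{8}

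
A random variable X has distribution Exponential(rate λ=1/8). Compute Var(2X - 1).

For X ~ Exponential(rate λ=1/8):
Var(X) = 64
Var(2X - 1) = (2)² × Var(X) = 4 × 64 = 256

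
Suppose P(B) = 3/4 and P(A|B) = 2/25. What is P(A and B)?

By definition, P(A|B) = P(A ∩ B) / P(B)
So P(A ∩ B) = P(A|B) × P(B)
= 2/25 × 3/4
= 3/50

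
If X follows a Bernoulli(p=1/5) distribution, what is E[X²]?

Using the identity E[X²] = Var(X) + (E[X])²:
E[X] = \frac{1}{5}
Var(X) = \frac{4}{25}
E[X²] = \frac{4}{25} + (\frac{1}{5})²
= \frac{1}{5}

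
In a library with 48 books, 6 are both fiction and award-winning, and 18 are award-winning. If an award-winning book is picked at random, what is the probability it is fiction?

P(A ∩ B) = 6/48 = 1/8
P(B) = 18/48 = 3/8
P(A|B) = P(A ∩ B) / P(B) = (1/8) / (3/8) = 1/3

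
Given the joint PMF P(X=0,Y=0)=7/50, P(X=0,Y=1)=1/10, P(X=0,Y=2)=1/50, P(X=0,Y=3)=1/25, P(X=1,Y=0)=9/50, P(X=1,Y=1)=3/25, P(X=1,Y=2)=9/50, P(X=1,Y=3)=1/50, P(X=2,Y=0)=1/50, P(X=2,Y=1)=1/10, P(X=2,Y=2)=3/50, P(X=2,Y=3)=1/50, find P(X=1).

P(X=1) = P(X=1,Y=0) + P(X=1,Y=1) + P(X=1,Y=2) + P(X=1,Y=3)
= 9/50 + 3/25 + 9/50 + 1/50
= 1/2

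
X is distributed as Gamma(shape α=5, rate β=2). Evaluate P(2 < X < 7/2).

P(2 < X < 7/2) = ∫_{2}^{7/2} f(x) dx
where f(x) = \frac{4 x^{4} e^{- 2 x}}{3}
= \frac{-4553 + 824 e^{3}}{24 e^{7}}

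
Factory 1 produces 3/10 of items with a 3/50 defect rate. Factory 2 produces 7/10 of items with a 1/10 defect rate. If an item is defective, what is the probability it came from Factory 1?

Using Bayes' theorem:
P(F1) = 3/10, P(D|F1) = 3/50
P(F2) = 7/10, P(D|F2) = 1/10
P(D) = P(D|F1)P(F1) + P(D|F2)P(F2)
     = \frac{11}{125}
P(F1|D) = P(D|F1)P(F1) / P(D)
= \frac{9}{44}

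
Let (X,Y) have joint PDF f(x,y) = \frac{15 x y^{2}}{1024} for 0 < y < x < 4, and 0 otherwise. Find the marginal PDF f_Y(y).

f_Y(y) = ∫_y^4 \frac{15 x y^{2}}{1024} dx = \frac{15 y^{2} \left(16 - y^{2}\right)}{2048}
for 0 < y < 4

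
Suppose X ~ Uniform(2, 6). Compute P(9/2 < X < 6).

P(9/2 < X < 6) = ∫_{9/2}^{6} f(x) dx
where f(x) = \frac{1}{4}
= \frac{3}{8}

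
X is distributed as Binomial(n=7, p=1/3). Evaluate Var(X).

For X ~ Binomial(n=7, p=1/3):
Var(X) = \frac{14}{9}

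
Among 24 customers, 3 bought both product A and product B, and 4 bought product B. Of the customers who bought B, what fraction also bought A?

P(A ∩ B) = 3/24 = 1/8
P(B) = 4/24 = 1/6
P(A|B) = P(A ∩ B) / P(B) = (1/8) / (1/6) = 3/4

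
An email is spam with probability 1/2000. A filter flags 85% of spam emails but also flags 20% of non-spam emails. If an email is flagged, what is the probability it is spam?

Let D = the rare event, + = positive/flagged.
P(D) = 1/2000
P(+|D) = 85/100 = 17/20
P(+|D') = 20/100 = 1/5
P(+) = P(+|D)P(D) + P(+|D')P(D')
     = \frac{17}{20} × \frac{1}{2000} + \frac{1}{5} × \frac{1999}{2000}
     = \frac{8013}{40000}
P(D|+) = P(+|D)P(D)/P(+) = \frac{17}{8013}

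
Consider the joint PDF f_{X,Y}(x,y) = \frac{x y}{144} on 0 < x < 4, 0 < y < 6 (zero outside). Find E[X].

f_X(x) = ∫_0^6 \frac{x y}{144} dy = \frac{x}{8}
E[X] = ∫_0^4 x × (\frac{x}{8}) dx = \frac{8}{3}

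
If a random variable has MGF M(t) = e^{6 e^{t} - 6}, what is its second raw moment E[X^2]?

To find E[X^2], compute M^(2)(0):
M^(1)(t) = 6 e^{t} e^{6 e^{t} - 6}
M^(2)(t) = 36 e^{2 t} e^{6 e^{t} - 6} + 6 e^{t} e^{6 e^{t} - 6}
M^(2)(0) = 42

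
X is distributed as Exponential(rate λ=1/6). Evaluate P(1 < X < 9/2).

P(1 < X < 9/2) = ∫_{1}^{9/2} f(x) dx
where f(x) = \frac{e^{- \frac{x}{6}}}{6}
= - \frac{1}{e^{\frac{3}{4}}} + e^{- \frac{1}{6}}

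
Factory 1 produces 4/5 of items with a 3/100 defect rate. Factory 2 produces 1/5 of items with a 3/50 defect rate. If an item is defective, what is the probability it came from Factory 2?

Using Bayes' theorem:
P(F1) = 4/5, P(D|F1) = 3/100
P(F2) = 1/5, P(D|F2) = 3/50
P(D) = P(D|F1)P(F1) + P(D|F2)P(F2)
     = \frac{9}{250}
P(F2|D) = P(D|F2)P(F2) / P(D)
= \frac{1}{3}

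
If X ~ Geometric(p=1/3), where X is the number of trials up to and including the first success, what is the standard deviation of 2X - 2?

For X ~ Geometric(p=1/3), where X is the number of trials up to and including the first success:
Var(X) = 6
SD(X) = √(Var(X)) = √(6) = \sqrt{6}
SD(2X - 2) = |2| × SD(X) = 2 × \sqrt{6} = 2 \sqrt{6}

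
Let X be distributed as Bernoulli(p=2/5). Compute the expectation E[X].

For X ~ Bernoulli(p=2/5), the expected value is:
E[X] = \frac{2}{5}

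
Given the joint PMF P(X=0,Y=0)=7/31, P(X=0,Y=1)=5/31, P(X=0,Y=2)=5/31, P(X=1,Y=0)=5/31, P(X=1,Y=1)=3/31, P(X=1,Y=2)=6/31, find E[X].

First find marginal of X:
P(X=0) = 17/31
P(X=1) = 14/31
E[X] = 0 × 17/31 + 1 × 14/31 = 14/31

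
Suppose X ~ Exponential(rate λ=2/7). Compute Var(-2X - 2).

For X ~ Exponential(rate λ=2/7):
Var(X) = \frac{49}{4}
Var(-2X - 2) = (-2)² × Var(X) = 4 × \frac{49}{4} = 49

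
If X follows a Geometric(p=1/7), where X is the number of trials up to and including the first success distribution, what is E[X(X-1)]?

E[X(X-1)] = E[X² - X] = E[X²] - E[X]
E[X] = 7
E[X²] = Var(X) + (E[X])² = 42 + (7)² = 91
E[X(X-1)] = 91 - 7 = 84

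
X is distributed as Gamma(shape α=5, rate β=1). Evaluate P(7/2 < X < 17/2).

P(7/2 < X < 17/2) = ∫_{7/2}^{17/2} f(x) dx
where f(x) = \frac{x^{4} e^{- x}}{24}
= \frac{5 \left(-28069 + 1845 e^{5}\right)}{384 e^{\frac{17}{2}}}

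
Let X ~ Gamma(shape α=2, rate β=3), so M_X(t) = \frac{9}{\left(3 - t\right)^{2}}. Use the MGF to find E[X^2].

To find E[X^2], compute M^(2)(0):
M^(1)(t) = \frac{18}{\left(3 - t\right)^{3}}
M^(2)(t) = \frac{54}{\left(3 - t\right)^{4}}
M^(2)(0) = \frac{2}{3}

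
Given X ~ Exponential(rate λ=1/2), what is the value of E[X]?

For X ~ Exponential(rate λ=1/2), the expected value is:
E[X] = 2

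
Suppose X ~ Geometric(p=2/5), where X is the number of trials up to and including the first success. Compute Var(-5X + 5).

For X ~ Geometric(p=2/5), where X is the number of trials up to and including the first success:
Var(X) = \frac{15}{4}
Var(-5X + 5) = (-5)² × Var(X) = 25 × \frac{15}{4} = \frac{375}{4}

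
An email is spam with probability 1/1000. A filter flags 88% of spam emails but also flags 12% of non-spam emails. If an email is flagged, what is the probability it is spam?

Let D = the rare event, + = positive/flagged.
P(D) = 1/1000
P(+|D) = 88/100 = 22/25
P(+|D') = 12/100 = 3/25
P(+) = P(+|D)P(D) + P(+|D')P(D')
     = \frac{22}{25} × \frac{1}{1000} + \frac{3}{25} × \frac{999}{1000}
     = \frac{3019}{25000}
P(D|+) = P(+|D)P(D)/P(+) = \frac{22}{3019}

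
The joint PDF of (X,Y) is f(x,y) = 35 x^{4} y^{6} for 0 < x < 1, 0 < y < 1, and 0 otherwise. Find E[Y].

E[Y] = ∫_0^1 ∫_0^1 y × f(x,y) dx dy
= \frac{7}{8}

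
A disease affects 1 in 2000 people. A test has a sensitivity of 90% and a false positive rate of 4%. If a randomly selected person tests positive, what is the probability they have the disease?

Let D = the rare event, + = positive/flagged.
P(D) = 1/2000
P(+|D) = 90/100 = 9/10
P(+|D') = 4/100 = 1/25
P(+) = P(+|D)P(D) + P(+|D')P(D')
     = \frac{9}{10} × \frac{1}{2000} + \frac{1}{25} × \frac{1999}{2000}
     = \frac{4043}{100000}
P(D|+) = P(+|D)P(D)/P(+) = \frac{45}{4043}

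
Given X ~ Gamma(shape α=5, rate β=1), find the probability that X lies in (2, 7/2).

P(2 < X < 7/2) = ∫_{2}^{7/2} f(x) dx
where f(x) = \frac{x^{4} e^{- x}}{24}
= - \frac{3075}{128 e^{\frac{7}{2}}} + \frac{7}{e^{2}}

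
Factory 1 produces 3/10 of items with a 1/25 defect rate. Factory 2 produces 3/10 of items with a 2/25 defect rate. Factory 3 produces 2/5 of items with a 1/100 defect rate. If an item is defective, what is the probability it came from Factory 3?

Using Bayes' theorem:
P(F1) = 3/10, P(D|F1) = 1/25
P(F2) = 3/10, P(D|F2) = 2/25
P(F3) = 2/5, P(D|F3) = 1/100
P(D) = P(D|F1)P(F1) + P(D|F2)P(F2) + P(D|F3)P(F3)
     = \frac{1}{25}
P(F3|D) = P(D|F3)P(F3) / P(D)
= \frac{1}{10}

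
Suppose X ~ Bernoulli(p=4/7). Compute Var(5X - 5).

For X ~ Bernoulli(p=4/7):
Var(X) = \frac{12}{49}
Var(5X - 5) = (5)² × Var(X) = 25 × \frac{12}{49} = \frac{300}{49}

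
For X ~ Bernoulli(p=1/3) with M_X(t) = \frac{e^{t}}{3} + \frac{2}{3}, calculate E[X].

To find E[X], compute M^(1)(0):
M^(1)(t) = \frac{e^{t}}{3}
M^(1)(0) = \frac{1}{3}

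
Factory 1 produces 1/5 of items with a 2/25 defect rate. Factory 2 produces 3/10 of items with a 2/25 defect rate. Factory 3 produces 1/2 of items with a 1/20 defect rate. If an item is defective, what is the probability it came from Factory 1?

Using Bayes' theorem:
P(F1) = 1/5, P(D|F1) = 2/25
P(F2) = 3/10, P(D|F2) = 2/25
P(F3) = 1/2, P(D|F3) = 1/20
P(D) = P(D|F1)P(F1) + P(D|F2)P(F2) + P(D|F3)P(F3)
     = \frac{13}{200}
P(F1|D) = P(D|F1)P(F1) / P(D)
= \frac{16}{65}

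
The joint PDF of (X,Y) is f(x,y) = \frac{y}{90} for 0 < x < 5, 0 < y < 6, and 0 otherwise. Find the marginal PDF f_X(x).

f_X(x) = ∫_0^6 f(x,y) dy
= ∫_0^6 \frac{y}{90} dy
= \frac{1}{5} for 0 < x < 5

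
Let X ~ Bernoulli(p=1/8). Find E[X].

For X ~ Bernoulli(p=1/8), the expected value is:
E[X] = \frac{1}{8}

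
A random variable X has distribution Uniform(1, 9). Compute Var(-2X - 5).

For X ~ Uniform(1, 9):
Var(X) = \frac{16}{3}
Var(-2X - 5) = (-2)² × Var(X) = 4 × \frac{16}{3} = \frac{64}{3}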